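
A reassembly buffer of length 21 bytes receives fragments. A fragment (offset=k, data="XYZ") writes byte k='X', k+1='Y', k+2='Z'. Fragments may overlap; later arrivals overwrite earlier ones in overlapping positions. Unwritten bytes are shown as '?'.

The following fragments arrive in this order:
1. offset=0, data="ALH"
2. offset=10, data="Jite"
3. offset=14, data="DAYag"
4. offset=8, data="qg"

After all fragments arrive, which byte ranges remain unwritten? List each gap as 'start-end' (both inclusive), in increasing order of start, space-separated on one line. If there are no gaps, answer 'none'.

Answer: 3-7 19-20

Derivation:
Fragment 1: offset=0 len=3
Fragment 2: offset=10 len=4
Fragment 3: offset=14 len=5
Fragment 4: offset=8 len=2
Gaps: 3-7 19-20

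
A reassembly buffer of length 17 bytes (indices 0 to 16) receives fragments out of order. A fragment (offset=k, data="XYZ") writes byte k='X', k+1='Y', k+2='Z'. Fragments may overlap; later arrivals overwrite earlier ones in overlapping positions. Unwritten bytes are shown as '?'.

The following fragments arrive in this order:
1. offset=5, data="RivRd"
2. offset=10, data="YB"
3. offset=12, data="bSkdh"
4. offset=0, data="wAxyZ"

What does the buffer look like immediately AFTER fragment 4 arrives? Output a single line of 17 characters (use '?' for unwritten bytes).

Fragment 1: offset=5 data="RivRd" -> buffer=?????RivRd???????
Fragment 2: offset=10 data="YB" -> buffer=?????RivRdYB?????
Fragment 3: offset=12 data="bSkdh" -> buffer=?????RivRdYBbSkdh
Fragment 4: offset=0 data="wAxyZ" -> buffer=wAxyZRivRdYBbSkdh

Answer: wAxyZRivRdYBbSkdh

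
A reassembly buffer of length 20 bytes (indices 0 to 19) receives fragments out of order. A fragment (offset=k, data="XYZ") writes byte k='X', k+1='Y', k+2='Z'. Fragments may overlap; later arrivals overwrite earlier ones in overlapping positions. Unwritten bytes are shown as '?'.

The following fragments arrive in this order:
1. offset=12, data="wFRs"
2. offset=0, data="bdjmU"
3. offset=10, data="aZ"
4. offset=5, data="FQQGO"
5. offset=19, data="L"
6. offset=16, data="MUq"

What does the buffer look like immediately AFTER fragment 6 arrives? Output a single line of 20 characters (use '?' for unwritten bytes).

Fragment 1: offset=12 data="wFRs" -> buffer=????????????wFRs????
Fragment 2: offset=0 data="bdjmU" -> buffer=bdjmU???????wFRs????
Fragment 3: offset=10 data="aZ" -> buffer=bdjmU?????aZwFRs????
Fragment 4: offset=5 data="FQQGO" -> buffer=bdjmUFQQGOaZwFRs????
Fragment 5: offset=19 data="L" -> buffer=bdjmUFQQGOaZwFRs???L
Fragment 6: offset=16 data="MUq" -> buffer=bdjmUFQQGOaZwFRsMUqL

Answer: bdjmUFQQGOaZwFRsMUqL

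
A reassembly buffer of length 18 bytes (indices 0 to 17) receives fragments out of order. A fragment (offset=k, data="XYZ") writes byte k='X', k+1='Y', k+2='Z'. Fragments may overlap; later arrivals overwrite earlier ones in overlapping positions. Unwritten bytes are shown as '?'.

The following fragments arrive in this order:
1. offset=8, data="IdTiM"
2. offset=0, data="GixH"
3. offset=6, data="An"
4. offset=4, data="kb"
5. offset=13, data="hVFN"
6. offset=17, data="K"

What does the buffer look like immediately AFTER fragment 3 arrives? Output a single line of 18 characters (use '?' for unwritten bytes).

Answer: GixH??AnIdTiM?????

Derivation:
Fragment 1: offset=8 data="IdTiM" -> buffer=????????IdTiM?????
Fragment 2: offset=0 data="GixH" -> buffer=GixH????IdTiM?????
Fragment 3: offset=6 data="An" -> buffer=GixH??AnIdTiM?????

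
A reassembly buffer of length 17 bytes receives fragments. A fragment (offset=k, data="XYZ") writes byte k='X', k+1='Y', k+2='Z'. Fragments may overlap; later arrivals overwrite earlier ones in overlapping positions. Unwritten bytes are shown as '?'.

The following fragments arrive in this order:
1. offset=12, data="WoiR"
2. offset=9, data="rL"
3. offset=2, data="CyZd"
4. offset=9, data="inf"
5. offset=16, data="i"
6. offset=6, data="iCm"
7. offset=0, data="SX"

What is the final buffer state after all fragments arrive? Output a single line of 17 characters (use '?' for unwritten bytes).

Answer: SXCyZdiCminfWoiRi

Derivation:
Fragment 1: offset=12 data="WoiR" -> buffer=????????????WoiR?
Fragment 2: offset=9 data="rL" -> buffer=?????????rL?WoiR?
Fragment 3: offset=2 data="CyZd" -> buffer=??CyZd???rL?WoiR?
Fragment 4: offset=9 data="inf" -> buffer=??CyZd???infWoiR?
Fragment 5: offset=16 data="i" -> buffer=??CyZd???infWoiRi
Fragment 6: offset=6 data="iCm" -> buffer=??CyZdiCminfWoiRi
Fragment 7: offset=0 data="SX" -> buffer=SXCyZdiCminfWoiRi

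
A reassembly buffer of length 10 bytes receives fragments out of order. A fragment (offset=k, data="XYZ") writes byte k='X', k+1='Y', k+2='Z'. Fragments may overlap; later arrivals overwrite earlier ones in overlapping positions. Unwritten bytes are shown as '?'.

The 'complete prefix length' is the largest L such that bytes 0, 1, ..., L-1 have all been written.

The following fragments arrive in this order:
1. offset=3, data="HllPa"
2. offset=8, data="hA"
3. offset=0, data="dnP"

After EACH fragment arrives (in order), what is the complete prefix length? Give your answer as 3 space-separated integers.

Fragment 1: offset=3 data="HllPa" -> buffer=???HllPa?? -> prefix_len=0
Fragment 2: offset=8 data="hA" -> buffer=???HllPahA -> prefix_len=0
Fragment 3: offset=0 data="dnP" -> buffer=dnPHllPahA -> prefix_len=10

Answer: 0 0 10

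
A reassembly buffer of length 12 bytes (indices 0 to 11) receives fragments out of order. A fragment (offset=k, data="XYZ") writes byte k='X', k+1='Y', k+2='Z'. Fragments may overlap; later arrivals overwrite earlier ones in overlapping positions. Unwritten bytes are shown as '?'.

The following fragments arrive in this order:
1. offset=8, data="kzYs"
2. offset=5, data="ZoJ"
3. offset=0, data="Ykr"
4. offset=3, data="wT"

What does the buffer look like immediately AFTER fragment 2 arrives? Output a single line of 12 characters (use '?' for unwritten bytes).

Fragment 1: offset=8 data="kzYs" -> buffer=????????kzYs
Fragment 2: offset=5 data="ZoJ" -> buffer=?????ZoJkzYs

Answer: ?????ZoJkzYs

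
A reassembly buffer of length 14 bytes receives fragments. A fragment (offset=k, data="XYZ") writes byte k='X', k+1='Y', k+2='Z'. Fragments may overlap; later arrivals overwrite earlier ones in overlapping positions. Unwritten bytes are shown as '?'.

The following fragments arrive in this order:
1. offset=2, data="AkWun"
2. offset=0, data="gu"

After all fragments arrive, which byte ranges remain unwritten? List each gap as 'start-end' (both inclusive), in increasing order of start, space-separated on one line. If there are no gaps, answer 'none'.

Answer: 7-13

Derivation:
Fragment 1: offset=2 len=5
Fragment 2: offset=0 len=2
Gaps: 7-13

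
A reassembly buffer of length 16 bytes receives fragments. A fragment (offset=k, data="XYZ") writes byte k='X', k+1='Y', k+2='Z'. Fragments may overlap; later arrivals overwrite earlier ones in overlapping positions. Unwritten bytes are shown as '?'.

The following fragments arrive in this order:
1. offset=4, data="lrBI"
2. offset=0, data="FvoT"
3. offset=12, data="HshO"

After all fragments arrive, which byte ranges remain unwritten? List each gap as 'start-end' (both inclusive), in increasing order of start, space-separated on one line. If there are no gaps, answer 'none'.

Answer: 8-11

Derivation:
Fragment 1: offset=4 len=4
Fragment 2: offset=0 len=4
Fragment 3: offset=12 len=4
Gaps: 8-11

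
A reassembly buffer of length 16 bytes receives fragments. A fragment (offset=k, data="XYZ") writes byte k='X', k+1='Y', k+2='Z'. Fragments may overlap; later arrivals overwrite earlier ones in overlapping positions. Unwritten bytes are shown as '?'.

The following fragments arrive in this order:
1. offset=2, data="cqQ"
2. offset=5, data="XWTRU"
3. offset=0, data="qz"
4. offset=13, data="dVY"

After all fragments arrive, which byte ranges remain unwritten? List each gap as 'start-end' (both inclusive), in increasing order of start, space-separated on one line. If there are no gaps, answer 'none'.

Answer: 10-12

Derivation:
Fragment 1: offset=2 len=3
Fragment 2: offset=5 len=5
Fragment 3: offset=0 len=2
Fragment 4: offset=13 len=3
Gaps: 10-12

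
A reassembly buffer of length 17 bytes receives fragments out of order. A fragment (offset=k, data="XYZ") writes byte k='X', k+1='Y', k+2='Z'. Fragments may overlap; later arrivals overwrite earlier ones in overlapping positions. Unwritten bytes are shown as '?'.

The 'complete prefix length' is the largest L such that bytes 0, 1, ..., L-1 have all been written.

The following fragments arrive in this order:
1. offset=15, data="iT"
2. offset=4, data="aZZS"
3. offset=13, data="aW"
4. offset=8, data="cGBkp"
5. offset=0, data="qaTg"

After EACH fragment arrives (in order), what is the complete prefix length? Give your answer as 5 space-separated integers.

Answer: 0 0 0 0 17

Derivation:
Fragment 1: offset=15 data="iT" -> buffer=???????????????iT -> prefix_len=0
Fragment 2: offset=4 data="aZZS" -> buffer=????aZZS???????iT -> prefix_len=0
Fragment 3: offset=13 data="aW" -> buffer=????aZZS?????aWiT -> prefix_len=0
Fragment 4: offset=8 data="cGBkp" -> buffer=????aZZScGBkpaWiT -> prefix_len=0
Fragment 5: offset=0 data="qaTg" -> buffer=qaTgaZZScGBkpaWiT -> prefix_len=17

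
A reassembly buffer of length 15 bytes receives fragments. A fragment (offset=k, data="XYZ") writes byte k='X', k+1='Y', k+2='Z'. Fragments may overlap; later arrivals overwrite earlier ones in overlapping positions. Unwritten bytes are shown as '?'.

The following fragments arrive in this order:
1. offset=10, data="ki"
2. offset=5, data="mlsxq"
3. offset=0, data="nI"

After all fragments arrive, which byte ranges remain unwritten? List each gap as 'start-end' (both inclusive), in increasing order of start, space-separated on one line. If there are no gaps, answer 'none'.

Fragment 1: offset=10 len=2
Fragment 2: offset=5 len=5
Fragment 3: offset=0 len=2
Gaps: 2-4 12-14

Answer: 2-4 12-14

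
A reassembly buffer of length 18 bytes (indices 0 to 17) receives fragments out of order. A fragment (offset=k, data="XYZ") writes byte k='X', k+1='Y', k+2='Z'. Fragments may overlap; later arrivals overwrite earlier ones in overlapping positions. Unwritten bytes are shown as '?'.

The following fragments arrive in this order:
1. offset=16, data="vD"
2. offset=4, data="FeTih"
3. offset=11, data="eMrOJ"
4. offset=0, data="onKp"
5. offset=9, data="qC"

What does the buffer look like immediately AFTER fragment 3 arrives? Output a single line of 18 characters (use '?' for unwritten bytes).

Answer: ????FeTih??eMrOJvD

Derivation:
Fragment 1: offset=16 data="vD" -> buffer=????????????????vD
Fragment 2: offset=4 data="FeTih" -> buffer=????FeTih???????vD
Fragment 3: offset=11 data="eMrOJ" -> buffer=????FeTih??eMrOJvD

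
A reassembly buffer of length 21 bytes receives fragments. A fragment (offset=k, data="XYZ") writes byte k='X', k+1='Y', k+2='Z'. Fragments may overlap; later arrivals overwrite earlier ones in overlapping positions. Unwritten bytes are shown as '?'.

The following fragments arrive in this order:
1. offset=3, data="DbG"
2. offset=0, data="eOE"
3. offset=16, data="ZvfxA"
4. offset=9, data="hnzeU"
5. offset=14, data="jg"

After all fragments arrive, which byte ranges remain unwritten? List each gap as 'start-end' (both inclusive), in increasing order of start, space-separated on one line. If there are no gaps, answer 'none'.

Fragment 1: offset=3 len=3
Fragment 2: offset=0 len=3
Fragment 3: offset=16 len=5
Fragment 4: offset=9 len=5
Fragment 5: offset=14 len=2
Gaps: 6-8

Answer: 6-8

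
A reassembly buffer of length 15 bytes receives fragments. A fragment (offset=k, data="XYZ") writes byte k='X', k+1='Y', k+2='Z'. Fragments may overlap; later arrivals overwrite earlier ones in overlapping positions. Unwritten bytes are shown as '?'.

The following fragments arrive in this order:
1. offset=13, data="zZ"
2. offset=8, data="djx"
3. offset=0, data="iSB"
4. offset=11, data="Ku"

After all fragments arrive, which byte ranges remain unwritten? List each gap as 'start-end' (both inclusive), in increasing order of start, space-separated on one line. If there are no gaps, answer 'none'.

Fragment 1: offset=13 len=2
Fragment 2: offset=8 len=3
Fragment 3: offset=0 len=3
Fragment 4: offset=11 len=2
Gaps: 3-7

Answer: 3-7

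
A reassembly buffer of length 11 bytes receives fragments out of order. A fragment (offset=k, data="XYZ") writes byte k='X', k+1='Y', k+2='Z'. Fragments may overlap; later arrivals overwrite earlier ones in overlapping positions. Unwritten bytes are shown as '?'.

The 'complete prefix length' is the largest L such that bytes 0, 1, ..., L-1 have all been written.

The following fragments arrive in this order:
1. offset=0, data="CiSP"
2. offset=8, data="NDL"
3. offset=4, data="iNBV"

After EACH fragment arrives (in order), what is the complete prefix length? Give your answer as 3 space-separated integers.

Fragment 1: offset=0 data="CiSP" -> buffer=CiSP??????? -> prefix_len=4
Fragment 2: offset=8 data="NDL" -> buffer=CiSP????NDL -> prefix_len=4
Fragment 3: offset=4 data="iNBV" -> buffer=CiSPiNBVNDL -> prefix_len=11

Answer: 4 4 11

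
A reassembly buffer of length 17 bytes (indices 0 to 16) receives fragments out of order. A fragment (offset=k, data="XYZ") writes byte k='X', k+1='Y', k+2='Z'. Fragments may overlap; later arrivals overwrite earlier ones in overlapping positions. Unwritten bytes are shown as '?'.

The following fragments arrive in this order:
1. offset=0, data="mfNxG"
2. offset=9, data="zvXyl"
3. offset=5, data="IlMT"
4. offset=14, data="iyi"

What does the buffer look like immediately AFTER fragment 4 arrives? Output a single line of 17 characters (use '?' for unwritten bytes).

Answer: mfNxGIlMTzvXyliyi

Derivation:
Fragment 1: offset=0 data="mfNxG" -> buffer=mfNxG????????????
Fragment 2: offset=9 data="zvXyl" -> buffer=mfNxG????zvXyl???
Fragment 3: offset=5 data="IlMT" -> buffer=mfNxGIlMTzvXyl???
Fragment 4: offset=14 data="iyi" -> buffer=mfNxGIlMTzvXyliyi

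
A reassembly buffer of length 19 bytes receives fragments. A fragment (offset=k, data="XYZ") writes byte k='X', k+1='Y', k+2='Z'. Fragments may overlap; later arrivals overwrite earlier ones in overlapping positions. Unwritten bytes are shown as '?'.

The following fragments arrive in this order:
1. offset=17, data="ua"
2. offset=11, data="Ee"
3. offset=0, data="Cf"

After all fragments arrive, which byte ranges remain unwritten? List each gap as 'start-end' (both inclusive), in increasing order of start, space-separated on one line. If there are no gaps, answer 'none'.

Answer: 2-10 13-16

Derivation:
Fragment 1: offset=17 len=2
Fragment 2: offset=11 len=2
Fragment 3: offset=0 len=2
Gaps: 2-10 13-16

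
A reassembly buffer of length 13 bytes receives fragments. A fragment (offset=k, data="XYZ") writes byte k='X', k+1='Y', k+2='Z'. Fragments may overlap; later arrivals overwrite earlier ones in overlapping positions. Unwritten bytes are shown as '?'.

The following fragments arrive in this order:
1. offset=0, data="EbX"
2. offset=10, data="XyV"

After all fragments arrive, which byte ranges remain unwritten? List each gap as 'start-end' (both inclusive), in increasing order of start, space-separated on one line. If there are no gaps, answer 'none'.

Fragment 1: offset=0 len=3
Fragment 2: offset=10 len=3
Gaps: 3-9

Answer: 3-9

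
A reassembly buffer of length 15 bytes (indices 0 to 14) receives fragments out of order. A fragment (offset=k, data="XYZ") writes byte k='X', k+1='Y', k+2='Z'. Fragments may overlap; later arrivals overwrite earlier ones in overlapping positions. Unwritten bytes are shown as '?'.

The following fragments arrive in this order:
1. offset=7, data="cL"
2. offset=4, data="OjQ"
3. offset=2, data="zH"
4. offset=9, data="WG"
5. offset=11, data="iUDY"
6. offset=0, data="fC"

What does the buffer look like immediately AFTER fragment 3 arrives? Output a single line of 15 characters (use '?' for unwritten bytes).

Answer: ??zHOjQcL??????

Derivation:
Fragment 1: offset=7 data="cL" -> buffer=???????cL??????
Fragment 2: offset=4 data="OjQ" -> buffer=????OjQcL??????
Fragment 3: offset=2 data="zH" -> buffer=??zHOjQcL??????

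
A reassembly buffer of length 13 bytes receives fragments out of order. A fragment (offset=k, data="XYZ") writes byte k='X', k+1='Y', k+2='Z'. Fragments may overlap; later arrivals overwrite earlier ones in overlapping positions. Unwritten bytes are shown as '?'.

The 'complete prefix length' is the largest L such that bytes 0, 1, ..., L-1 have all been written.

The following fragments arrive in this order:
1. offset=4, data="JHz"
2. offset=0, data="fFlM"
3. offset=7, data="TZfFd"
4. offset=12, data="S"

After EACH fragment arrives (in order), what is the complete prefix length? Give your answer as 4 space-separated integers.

Fragment 1: offset=4 data="JHz" -> buffer=????JHz?????? -> prefix_len=0
Fragment 2: offset=0 data="fFlM" -> buffer=fFlMJHz?????? -> prefix_len=7
Fragment 3: offset=7 data="TZfFd" -> buffer=fFlMJHzTZfFd? -> prefix_len=12
Fragment 4: offset=12 data="S" -> buffer=fFlMJHzTZfFdS -> prefix_len=13

Answer: 0 7 12 13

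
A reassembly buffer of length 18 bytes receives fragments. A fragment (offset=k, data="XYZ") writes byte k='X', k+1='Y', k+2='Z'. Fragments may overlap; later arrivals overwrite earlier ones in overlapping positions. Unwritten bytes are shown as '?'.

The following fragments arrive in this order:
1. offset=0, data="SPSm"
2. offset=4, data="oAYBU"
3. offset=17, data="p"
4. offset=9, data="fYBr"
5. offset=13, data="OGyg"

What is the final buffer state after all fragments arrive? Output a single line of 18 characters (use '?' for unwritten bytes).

Answer: SPSmoAYBUfYBrOGygp

Derivation:
Fragment 1: offset=0 data="SPSm" -> buffer=SPSm??????????????
Fragment 2: offset=4 data="oAYBU" -> buffer=SPSmoAYBU?????????
Fragment 3: offset=17 data="p" -> buffer=SPSmoAYBU????????p
Fragment 4: offset=9 data="fYBr" -> buffer=SPSmoAYBUfYBr????p
Fragment 5: offset=13 data="OGyg" -> buffer=SPSmoAYBUfYBrOGygp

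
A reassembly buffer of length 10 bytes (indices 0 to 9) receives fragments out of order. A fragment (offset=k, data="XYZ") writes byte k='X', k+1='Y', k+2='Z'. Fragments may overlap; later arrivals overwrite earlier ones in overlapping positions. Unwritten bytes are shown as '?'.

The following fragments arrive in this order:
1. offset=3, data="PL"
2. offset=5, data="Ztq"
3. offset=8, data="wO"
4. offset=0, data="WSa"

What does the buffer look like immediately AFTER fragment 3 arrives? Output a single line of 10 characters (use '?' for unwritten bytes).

Answer: ???PLZtqwO

Derivation:
Fragment 1: offset=3 data="PL" -> buffer=???PL?????
Fragment 2: offset=5 data="Ztq" -> buffer=???PLZtq??
Fragment 3: offset=8 data="wO" -> buffer=???PLZtqwO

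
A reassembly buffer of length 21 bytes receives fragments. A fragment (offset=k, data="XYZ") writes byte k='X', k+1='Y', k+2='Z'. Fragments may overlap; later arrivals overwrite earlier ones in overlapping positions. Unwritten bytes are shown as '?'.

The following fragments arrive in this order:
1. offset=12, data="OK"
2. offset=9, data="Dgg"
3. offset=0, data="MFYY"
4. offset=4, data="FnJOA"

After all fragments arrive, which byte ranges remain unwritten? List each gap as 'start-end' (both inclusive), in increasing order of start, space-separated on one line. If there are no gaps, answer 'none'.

Fragment 1: offset=12 len=2
Fragment 2: offset=9 len=3
Fragment 3: offset=0 len=4
Fragment 4: offset=4 len=5
Gaps: 14-20

Answer: 14-20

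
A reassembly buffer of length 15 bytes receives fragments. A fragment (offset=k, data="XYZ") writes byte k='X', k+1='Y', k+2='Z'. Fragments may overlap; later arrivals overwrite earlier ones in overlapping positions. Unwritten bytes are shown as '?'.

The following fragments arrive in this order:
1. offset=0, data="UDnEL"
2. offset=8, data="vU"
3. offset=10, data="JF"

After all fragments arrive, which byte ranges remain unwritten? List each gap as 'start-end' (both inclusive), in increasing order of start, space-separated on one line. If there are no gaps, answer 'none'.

Fragment 1: offset=0 len=5
Fragment 2: offset=8 len=2
Fragment 3: offset=10 len=2
Gaps: 5-7 12-14

Answer: 5-7 12-14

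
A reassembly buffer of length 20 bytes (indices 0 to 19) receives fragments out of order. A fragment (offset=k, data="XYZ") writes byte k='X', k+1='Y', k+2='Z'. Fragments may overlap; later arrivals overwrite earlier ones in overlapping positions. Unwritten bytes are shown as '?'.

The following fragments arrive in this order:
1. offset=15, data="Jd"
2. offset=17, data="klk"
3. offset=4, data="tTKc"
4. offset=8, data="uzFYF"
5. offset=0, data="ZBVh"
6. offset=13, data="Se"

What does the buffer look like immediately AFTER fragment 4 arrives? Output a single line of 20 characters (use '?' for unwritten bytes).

Answer: ????tTKcuzFYF??Jdklk

Derivation:
Fragment 1: offset=15 data="Jd" -> buffer=???????????????Jd???
Fragment 2: offset=17 data="klk" -> buffer=???????????????Jdklk
Fragment 3: offset=4 data="tTKc" -> buffer=????tTKc???????Jdklk
Fragment 4: offset=8 data="uzFYF" -> buffer=????tTKcuzFYF??Jdklk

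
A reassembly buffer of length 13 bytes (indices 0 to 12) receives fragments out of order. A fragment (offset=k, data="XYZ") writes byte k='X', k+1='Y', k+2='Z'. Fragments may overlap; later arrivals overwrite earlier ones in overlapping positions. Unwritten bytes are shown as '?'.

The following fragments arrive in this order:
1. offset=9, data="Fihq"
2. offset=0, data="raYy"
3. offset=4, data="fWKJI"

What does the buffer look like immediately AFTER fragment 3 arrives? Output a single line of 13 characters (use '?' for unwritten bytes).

Answer: raYyfWKJIFihq

Derivation:
Fragment 1: offset=9 data="Fihq" -> buffer=?????????Fihq
Fragment 2: offset=0 data="raYy" -> buffer=raYy?????Fihq
Fragment 3: offset=4 data="fWKJI" -> buffer=raYyfWKJIFihq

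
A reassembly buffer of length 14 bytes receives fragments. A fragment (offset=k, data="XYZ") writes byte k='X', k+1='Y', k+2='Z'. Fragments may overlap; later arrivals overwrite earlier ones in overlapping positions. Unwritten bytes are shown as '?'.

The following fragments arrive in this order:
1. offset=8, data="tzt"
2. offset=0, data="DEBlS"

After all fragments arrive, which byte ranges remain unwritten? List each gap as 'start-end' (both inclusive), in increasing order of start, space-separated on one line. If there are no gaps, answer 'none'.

Fragment 1: offset=8 len=3
Fragment 2: offset=0 len=5
Gaps: 5-7 11-13

Answer: 5-7 11-13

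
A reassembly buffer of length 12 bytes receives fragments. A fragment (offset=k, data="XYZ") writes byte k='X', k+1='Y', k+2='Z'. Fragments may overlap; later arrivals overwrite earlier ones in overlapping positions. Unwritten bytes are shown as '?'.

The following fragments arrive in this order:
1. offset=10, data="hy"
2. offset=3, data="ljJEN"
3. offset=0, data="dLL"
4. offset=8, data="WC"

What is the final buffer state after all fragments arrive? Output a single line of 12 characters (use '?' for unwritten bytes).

Answer: dLLljJENWChy

Derivation:
Fragment 1: offset=10 data="hy" -> buffer=??????????hy
Fragment 2: offset=3 data="ljJEN" -> buffer=???ljJEN??hy
Fragment 3: offset=0 data="dLL" -> buffer=dLLljJEN??hy
Fragment 4: offset=8 data="WC" -> buffer=dLLljJENWChy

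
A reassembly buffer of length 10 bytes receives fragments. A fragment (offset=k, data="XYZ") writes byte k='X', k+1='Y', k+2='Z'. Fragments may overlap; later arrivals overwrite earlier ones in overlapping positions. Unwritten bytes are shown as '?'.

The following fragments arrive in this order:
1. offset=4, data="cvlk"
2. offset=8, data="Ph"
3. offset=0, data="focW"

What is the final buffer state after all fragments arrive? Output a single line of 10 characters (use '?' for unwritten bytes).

Fragment 1: offset=4 data="cvlk" -> buffer=????cvlk??
Fragment 2: offset=8 data="Ph" -> buffer=????cvlkPh
Fragment 3: offset=0 data="focW" -> buffer=focWcvlkPh

Answer: focWcvlkPh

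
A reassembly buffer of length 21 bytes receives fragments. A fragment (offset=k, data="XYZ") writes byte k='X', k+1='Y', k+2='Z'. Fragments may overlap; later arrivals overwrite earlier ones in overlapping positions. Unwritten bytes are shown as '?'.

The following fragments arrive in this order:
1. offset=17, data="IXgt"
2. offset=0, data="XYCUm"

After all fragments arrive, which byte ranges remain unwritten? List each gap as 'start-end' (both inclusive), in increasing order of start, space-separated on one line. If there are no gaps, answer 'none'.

Fragment 1: offset=17 len=4
Fragment 2: offset=0 len=5
Gaps: 5-16

Answer: 5-16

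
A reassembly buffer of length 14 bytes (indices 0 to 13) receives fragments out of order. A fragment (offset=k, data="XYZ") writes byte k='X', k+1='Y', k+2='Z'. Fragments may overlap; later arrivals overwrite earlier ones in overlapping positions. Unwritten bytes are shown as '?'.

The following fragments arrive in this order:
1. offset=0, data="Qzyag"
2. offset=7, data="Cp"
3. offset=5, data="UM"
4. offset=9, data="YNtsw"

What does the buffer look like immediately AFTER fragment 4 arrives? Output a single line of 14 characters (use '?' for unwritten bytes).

Fragment 1: offset=0 data="Qzyag" -> buffer=Qzyag?????????
Fragment 2: offset=7 data="Cp" -> buffer=Qzyag??Cp?????
Fragment 3: offset=5 data="UM" -> buffer=QzyagUMCp?????
Fragment 4: offset=9 data="YNtsw" -> buffer=QzyagUMCpYNtsw

Answer: QzyagUMCpYNtsw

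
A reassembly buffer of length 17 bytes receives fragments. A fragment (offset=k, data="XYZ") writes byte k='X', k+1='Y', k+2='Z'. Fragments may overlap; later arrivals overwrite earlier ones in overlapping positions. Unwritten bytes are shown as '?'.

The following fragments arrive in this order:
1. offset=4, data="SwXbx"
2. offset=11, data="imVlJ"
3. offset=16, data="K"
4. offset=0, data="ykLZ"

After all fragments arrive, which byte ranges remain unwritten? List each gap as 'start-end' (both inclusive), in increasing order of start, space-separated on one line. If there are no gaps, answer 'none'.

Fragment 1: offset=4 len=5
Fragment 2: offset=11 len=5
Fragment 3: offset=16 len=1
Fragment 4: offset=0 len=4
Gaps: 9-10

Answer: 9-10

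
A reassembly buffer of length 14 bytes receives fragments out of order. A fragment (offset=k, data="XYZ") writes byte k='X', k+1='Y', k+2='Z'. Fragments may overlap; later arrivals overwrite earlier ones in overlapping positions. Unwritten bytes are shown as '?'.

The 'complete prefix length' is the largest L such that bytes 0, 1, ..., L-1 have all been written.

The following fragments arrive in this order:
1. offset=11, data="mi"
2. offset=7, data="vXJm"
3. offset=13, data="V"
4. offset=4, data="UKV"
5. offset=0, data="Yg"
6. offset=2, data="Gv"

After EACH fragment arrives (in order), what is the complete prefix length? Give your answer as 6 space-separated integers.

Answer: 0 0 0 0 2 14

Derivation:
Fragment 1: offset=11 data="mi" -> buffer=???????????mi? -> prefix_len=0
Fragment 2: offset=7 data="vXJm" -> buffer=???????vXJmmi? -> prefix_len=0
Fragment 3: offset=13 data="V" -> buffer=???????vXJmmiV -> prefix_len=0
Fragment 4: offset=4 data="UKV" -> buffer=????UKVvXJmmiV -> prefix_len=0
Fragment 5: offset=0 data="Yg" -> buffer=Yg??UKVvXJmmiV -> prefix_len=2
Fragment 6: offset=2 data="Gv" -> buffer=YgGvUKVvXJmmiV -> prefix_len=14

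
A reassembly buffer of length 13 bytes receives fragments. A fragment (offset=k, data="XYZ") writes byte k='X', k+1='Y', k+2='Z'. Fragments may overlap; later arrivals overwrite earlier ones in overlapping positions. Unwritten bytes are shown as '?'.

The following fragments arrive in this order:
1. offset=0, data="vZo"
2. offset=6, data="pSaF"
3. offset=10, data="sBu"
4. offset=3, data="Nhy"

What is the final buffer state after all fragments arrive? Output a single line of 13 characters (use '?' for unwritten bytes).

Answer: vZoNhypSaFsBu

Derivation:
Fragment 1: offset=0 data="vZo" -> buffer=vZo??????????
Fragment 2: offset=6 data="pSaF" -> buffer=vZo???pSaF???
Fragment 3: offset=10 data="sBu" -> buffer=vZo???pSaFsBu
Fragment 4: offset=3 data="Nhy" -> buffer=vZoNhypSaFsBu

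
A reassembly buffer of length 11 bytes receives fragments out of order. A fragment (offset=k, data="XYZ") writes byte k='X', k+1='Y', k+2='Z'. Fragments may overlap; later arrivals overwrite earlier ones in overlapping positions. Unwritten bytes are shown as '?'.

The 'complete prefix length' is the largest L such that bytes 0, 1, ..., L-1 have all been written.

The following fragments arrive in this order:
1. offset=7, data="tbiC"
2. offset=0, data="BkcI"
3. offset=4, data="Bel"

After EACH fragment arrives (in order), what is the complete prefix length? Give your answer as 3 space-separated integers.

Fragment 1: offset=7 data="tbiC" -> buffer=???????tbiC -> prefix_len=0
Fragment 2: offset=0 data="BkcI" -> buffer=BkcI???tbiC -> prefix_len=4
Fragment 3: offset=4 data="Bel" -> buffer=BkcIBeltbiC -> prefix_len=11

Answer: 0 4 11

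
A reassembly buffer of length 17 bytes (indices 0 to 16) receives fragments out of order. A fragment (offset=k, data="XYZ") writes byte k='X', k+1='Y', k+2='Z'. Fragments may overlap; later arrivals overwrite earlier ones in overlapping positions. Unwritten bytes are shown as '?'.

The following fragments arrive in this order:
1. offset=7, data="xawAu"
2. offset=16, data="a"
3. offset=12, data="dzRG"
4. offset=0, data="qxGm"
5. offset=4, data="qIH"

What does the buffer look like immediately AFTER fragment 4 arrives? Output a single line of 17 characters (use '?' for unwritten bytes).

Answer: qxGm???xawAudzRGa

Derivation:
Fragment 1: offset=7 data="xawAu" -> buffer=???????xawAu?????
Fragment 2: offset=16 data="a" -> buffer=???????xawAu????a
Fragment 3: offset=12 data="dzRG" -> buffer=???????xawAudzRGa
Fragment 4: offset=0 data="qxGm" -> buffer=qxGm???xawAudzRGa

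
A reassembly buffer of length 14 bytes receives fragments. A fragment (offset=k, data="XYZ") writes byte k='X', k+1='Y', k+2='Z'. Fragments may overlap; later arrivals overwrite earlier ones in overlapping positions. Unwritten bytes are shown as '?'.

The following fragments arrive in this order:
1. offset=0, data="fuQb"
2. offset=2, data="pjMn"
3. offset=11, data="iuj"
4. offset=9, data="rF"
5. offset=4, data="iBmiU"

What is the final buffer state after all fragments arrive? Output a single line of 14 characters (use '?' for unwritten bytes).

Answer: fupjiBmiUrFiuj

Derivation:
Fragment 1: offset=0 data="fuQb" -> buffer=fuQb??????????
Fragment 2: offset=2 data="pjMn" -> buffer=fupjMn????????
Fragment 3: offset=11 data="iuj" -> buffer=fupjMn?????iuj
Fragment 4: offset=9 data="rF" -> buffer=fupjMn???rFiuj
Fragment 5: offset=4 data="iBmiU" -> buffer=fupjiBmiUrFiuj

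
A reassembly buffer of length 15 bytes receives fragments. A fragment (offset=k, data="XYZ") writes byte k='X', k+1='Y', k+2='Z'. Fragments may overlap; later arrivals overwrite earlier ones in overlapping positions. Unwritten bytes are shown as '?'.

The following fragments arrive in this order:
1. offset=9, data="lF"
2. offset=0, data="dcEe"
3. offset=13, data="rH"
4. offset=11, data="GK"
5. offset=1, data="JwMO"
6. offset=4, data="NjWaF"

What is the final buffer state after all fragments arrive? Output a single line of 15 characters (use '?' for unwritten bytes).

Fragment 1: offset=9 data="lF" -> buffer=?????????lF????
Fragment 2: offset=0 data="dcEe" -> buffer=dcEe?????lF????
Fragment 3: offset=13 data="rH" -> buffer=dcEe?????lF??rH
Fragment 4: offset=11 data="GK" -> buffer=dcEe?????lFGKrH
Fragment 5: offset=1 data="JwMO" -> buffer=dJwMO????lFGKrH
Fragment 6: offset=4 data="NjWaF" -> buffer=dJwMNjWaFlFGKrH

Answer: dJwMNjWaFlFGKrH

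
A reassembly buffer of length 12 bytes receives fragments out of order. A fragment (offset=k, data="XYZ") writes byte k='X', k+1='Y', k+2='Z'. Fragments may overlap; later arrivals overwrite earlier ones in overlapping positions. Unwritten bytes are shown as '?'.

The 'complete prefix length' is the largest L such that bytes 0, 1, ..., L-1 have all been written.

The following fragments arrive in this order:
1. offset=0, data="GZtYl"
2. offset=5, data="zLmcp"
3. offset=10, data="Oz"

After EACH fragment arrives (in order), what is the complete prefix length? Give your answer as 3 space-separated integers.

Answer: 5 10 12

Derivation:
Fragment 1: offset=0 data="GZtYl" -> buffer=GZtYl??????? -> prefix_len=5
Fragment 2: offset=5 data="zLmcp" -> buffer=GZtYlzLmcp?? -> prefix_len=10
Fragment 3: offset=10 data="Oz" -> buffer=GZtYlzLmcpOz -> prefix_len=12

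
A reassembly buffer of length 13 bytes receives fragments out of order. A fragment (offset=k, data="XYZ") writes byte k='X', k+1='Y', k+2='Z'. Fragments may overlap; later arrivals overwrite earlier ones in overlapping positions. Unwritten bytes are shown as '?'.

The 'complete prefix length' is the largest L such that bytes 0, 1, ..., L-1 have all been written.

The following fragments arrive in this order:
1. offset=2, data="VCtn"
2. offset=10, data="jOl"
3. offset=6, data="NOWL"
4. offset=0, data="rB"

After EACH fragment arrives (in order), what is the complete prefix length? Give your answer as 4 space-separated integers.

Fragment 1: offset=2 data="VCtn" -> buffer=??VCtn??????? -> prefix_len=0
Fragment 2: offset=10 data="jOl" -> buffer=??VCtn????jOl -> prefix_len=0
Fragment 3: offset=6 data="NOWL" -> buffer=??VCtnNOWLjOl -> prefix_len=0
Fragment 4: offset=0 data="rB" -> buffer=rBVCtnNOWLjOl -> prefix_len=13

Answer: 0 0 0 13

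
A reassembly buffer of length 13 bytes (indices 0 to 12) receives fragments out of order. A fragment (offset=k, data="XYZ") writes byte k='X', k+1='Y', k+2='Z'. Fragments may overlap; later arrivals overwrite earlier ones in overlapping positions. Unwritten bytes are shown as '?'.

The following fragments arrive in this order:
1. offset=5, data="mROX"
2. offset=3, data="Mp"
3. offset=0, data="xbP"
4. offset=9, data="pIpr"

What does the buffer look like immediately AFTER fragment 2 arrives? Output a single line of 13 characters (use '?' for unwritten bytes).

Fragment 1: offset=5 data="mROX" -> buffer=?????mROX????
Fragment 2: offset=3 data="Mp" -> buffer=???MpmROX????

Answer: ???MpmROX????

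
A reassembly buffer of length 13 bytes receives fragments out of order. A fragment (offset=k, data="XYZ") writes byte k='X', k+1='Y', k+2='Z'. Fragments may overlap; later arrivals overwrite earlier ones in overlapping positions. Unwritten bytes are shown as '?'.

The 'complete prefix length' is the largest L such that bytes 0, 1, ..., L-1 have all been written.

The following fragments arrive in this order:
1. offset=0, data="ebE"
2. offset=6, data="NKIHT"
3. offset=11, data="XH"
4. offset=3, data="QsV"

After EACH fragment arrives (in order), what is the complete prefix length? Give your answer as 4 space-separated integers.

Fragment 1: offset=0 data="ebE" -> buffer=ebE?????????? -> prefix_len=3
Fragment 2: offset=6 data="NKIHT" -> buffer=ebE???NKIHT?? -> prefix_len=3
Fragment 3: offset=11 data="XH" -> buffer=ebE???NKIHTXH -> prefix_len=3
Fragment 4: offset=3 data="QsV" -> buffer=ebEQsVNKIHTXH -> prefix_len=13

Answer: 3 3 3 13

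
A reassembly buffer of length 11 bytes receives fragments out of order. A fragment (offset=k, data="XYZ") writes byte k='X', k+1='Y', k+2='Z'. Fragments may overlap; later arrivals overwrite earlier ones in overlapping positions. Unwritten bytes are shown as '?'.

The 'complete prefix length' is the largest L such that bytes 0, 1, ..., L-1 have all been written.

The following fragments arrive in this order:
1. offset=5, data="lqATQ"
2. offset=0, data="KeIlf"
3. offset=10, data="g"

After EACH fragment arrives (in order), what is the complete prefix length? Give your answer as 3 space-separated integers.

Fragment 1: offset=5 data="lqATQ" -> buffer=?????lqATQ? -> prefix_len=0
Fragment 2: offset=0 data="KeIlf" -> buffer=KeIlflqATQ? -> prefix_len=10
Fragment 3: offset=10 data="g" -> buffer=KeIlflqATQg -> prefix_len=11

Answer: 0 10 11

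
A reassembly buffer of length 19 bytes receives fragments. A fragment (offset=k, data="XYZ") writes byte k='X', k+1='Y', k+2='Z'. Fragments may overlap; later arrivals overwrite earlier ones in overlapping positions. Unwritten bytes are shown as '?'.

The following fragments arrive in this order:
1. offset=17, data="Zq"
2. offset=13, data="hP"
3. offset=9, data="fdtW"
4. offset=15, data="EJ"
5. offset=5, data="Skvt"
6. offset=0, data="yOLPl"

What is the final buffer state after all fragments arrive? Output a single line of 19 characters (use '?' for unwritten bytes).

Answer: yOLPlSkvtfdtWhPEJZq

Derivation:
Fragment 1: offset=17 data="Zq" -> buffer=?????????????????Zq
Fragment 2: offset=13 data="hP" -> buffer=?????????????hP??Zq
Fragment 3: offset=9 data="fdtW" -> buffer=?????????fdtWhP??Zq
Fragment 4: offset=15 data="EJ" -> buffer=?????????fdtWhPEJZq
Fragment 5: offset=5 data="Skvt" -> buffer=?????SkvtfdtWhPEJZq
Fragment 6: offset=0 data="yOLPl" -> buffer=yOLPlSkvtfdtWhPEJZq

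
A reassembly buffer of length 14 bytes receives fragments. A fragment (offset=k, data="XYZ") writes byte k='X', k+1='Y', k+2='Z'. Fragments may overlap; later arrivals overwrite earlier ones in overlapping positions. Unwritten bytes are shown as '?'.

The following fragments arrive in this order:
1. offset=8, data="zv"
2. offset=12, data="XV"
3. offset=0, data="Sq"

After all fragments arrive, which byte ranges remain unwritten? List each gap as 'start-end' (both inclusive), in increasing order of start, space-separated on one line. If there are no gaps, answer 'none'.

Answer: 2-7 10-11

Derivation:
Fragment 1: offset=8 len=2
Fragment 2: offset=12 len=2
Fragment 3: offset=0 len=2
Gaps: 2-7 10-11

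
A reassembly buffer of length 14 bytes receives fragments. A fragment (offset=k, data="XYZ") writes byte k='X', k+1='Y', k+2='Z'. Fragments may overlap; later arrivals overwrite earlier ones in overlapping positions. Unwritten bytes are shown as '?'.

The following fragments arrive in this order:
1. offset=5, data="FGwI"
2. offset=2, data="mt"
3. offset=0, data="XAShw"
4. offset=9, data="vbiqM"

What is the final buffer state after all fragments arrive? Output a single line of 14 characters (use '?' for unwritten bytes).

Fragment 1: offset=5 data="FGwI" -> buffer=?????FGwI?????
Fragment 2: offset=2 data="mt" -> buffer=??mt?FGwI?????
Fragment 3: offset=0 data="XAShw" -> buffer=XAShwFGwI?????
Fragment 4: offset=9 data="vbiqM" -> buffer=XAShwFGwIvbiqM

Answer: XAShwFGwIvbiqM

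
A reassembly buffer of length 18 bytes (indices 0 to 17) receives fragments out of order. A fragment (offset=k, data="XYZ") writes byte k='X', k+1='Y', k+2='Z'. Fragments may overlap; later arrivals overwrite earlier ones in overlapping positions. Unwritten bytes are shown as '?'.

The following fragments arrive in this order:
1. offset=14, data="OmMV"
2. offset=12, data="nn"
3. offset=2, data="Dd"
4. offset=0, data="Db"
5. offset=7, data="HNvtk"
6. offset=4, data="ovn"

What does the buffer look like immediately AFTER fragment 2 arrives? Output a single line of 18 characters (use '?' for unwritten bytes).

Fragment 1: offset=14 data="OmMV" -> buffer=??????????????OmMV
Fragment 2: offset=12 data="nn" -> buffer=????????????nnOmMV

Answer: ????????????nnOmMV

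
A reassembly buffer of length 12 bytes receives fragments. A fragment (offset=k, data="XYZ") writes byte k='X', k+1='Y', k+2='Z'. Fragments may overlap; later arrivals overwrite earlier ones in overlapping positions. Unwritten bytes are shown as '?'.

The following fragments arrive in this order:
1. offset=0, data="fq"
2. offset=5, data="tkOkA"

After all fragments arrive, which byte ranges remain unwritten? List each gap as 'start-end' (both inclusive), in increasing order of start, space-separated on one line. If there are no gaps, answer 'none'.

Answer: 2-4 10-11

Derivation:
Fragment 1: offset=0 len=2
Fragment 2: offset=5 len=5
Gaps: 2-4 10-11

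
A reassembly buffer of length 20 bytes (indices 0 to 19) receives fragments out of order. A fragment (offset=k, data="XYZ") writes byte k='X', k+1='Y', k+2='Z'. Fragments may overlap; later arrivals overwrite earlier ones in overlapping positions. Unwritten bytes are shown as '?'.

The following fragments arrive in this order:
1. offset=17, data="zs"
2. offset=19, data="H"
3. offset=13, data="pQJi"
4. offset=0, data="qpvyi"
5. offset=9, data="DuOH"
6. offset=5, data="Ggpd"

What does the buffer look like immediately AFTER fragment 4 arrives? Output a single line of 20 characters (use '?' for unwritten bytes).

Fragment 1: offset=17 data="zs" -> buffer=?????????????????zs?
Fragment 2: offset=19 data="H" -> buffer=?????????????????zsH
Fragment 3: offset=13 data="pQJi" -> buffer=?????????????pQJizsH
Fragment 4: offset=0 data="qpvyi" -> buffer=qpvyi????????pQJizsH

Answer: qpvyi????????pQJizsH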